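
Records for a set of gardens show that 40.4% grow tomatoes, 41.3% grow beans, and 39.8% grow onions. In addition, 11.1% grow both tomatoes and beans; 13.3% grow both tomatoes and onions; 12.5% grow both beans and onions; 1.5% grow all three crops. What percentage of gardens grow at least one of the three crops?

Inclusion–exclusion gives
P(union) = 40.4 + 41.3 + 39.8 − 11.1 − 13.3 − 12.5 + 1.5 = 86.1%

86.1%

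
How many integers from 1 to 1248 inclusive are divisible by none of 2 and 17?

587

Inclusion–exclusion gives
⌊1248/2⌋ + ⌊1248/17⌋ − ⌊1248/34⌋ = 624 + 73 − 36 = 661
1248 − 661 = 587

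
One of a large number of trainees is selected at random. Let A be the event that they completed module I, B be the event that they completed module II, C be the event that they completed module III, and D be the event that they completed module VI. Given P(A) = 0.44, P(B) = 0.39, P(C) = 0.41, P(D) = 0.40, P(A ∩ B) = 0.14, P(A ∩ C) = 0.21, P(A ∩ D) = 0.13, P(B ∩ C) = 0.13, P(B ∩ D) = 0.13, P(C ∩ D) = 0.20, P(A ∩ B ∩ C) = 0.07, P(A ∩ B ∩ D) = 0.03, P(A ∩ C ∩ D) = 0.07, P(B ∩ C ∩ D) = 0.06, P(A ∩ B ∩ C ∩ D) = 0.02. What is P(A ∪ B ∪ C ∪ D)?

0.91

By inclusion–exclusion:
P(A ∪ B ∪ C ∪ D) = 0.44 + 0.39 + 0.41 + 0.40 − 0.14 − 0.21 − 0.13 − 0.13 − 0.13 − 0.20 + 0.07 + 0.03 + 0.07 + 0.06 − 0.02 = 0.91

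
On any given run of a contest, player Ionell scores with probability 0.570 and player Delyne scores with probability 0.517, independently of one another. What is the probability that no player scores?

0.20769

P(none) = (1 − 0.570) × (1 − 0.517) = 0.430 × 0.483 = 0.20769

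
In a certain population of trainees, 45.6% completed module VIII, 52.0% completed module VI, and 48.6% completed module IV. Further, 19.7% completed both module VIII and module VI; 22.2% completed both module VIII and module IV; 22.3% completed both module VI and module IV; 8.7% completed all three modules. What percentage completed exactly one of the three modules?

43.9%

By inclusion–exclusion (exactly-one form):
P(exactly one) = 45.6 + 52.0 + 48.6 − 2·19.7 − 2·22.2 − 2·22.3 + 3·8.7 = 43.9%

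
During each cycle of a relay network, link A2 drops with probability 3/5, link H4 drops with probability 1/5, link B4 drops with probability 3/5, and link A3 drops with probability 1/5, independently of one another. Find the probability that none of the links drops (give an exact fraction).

64/625

P(none) = (1 − 3/5) × (1 − 1/5) × (1 − 3/5) × (1 − 1/5) = 2/5 × 4/5 × 2/5 × 4/5 = 64/625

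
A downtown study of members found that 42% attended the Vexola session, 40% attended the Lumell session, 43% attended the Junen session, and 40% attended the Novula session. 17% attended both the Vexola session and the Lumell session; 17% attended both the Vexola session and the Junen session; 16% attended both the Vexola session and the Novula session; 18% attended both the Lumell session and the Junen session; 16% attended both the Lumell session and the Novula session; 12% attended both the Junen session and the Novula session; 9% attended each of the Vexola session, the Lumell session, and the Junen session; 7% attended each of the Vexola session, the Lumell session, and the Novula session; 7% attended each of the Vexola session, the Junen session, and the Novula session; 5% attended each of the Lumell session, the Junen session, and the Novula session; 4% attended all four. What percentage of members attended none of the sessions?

7%

P(at least one) = 42 + 40 + 43 + 40 − 17 − 17 − 16 − 18 − 16 − 12 + 9 + 7 + 7 + 5 − 4 = 93%
P(none) = 100% − 93% = 7%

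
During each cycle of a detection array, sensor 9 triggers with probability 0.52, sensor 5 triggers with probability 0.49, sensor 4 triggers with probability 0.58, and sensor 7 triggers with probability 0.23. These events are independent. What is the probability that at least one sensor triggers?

P(none) = (1 − 0.52) × (1 − 0.49) × (1 − 0.58) × (1 − 0.23) = 0.48 × 0.51 × 0.42 × 0.77 = 0.07916832
P(at least one) = 1 − 0.07916832 = 0.92083168

0.92083168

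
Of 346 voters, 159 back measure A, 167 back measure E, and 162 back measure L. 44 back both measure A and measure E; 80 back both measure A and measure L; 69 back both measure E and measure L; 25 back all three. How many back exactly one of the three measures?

177

By inclusion–exclusion (exactly-one form):
N(exactly one) = 159 + 167 + 162 − 2·44 − 2·80 − 2·69 + 3·25 = 177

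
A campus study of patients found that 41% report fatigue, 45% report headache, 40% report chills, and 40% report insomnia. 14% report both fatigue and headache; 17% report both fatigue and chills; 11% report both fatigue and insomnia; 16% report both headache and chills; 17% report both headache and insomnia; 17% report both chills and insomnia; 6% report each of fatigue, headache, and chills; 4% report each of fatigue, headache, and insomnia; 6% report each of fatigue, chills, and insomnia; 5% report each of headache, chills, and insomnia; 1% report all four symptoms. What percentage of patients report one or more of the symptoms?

P(union) = 41 + 45 + 40 + 40 − 14 − 17 − 11 − 16 − 17 − 17 + 6 + 4 + 6 + 5 − 1 = 94%

94%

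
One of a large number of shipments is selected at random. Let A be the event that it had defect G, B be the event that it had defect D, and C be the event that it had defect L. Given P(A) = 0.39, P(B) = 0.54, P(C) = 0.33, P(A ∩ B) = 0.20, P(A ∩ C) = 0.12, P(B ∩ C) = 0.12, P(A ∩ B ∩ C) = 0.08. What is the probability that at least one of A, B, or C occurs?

0.90

P(A ∪ B ∪ C) = 0.39 + 0.54 + 0.33 − 0.20 − 0.12 − 0.12 + 0.08 = 0.90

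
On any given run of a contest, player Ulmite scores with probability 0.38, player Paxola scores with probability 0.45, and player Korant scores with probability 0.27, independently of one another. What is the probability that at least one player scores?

P(none) = (1 − 0.38) × (1 − 0.45) × (1 − 0.27) = 0.62 × 0.55 × 0.73 = 0.24893
P(at least one) = 1 − 0.24893 = 0.75107

0.75107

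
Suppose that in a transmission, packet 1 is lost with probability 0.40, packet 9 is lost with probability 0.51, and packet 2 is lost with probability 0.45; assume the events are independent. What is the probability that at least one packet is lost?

P(none) = (1 − 0.40) × (1 − 0.51) × (1 − 0.45) = 0.60 × 0.49 × 0.55 = 0.1617
P(at least one) = 1 − 0.1617 = 0.8383

0.8383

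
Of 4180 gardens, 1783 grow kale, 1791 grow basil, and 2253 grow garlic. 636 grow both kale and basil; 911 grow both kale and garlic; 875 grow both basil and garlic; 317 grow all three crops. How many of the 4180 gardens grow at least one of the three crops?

3722

By inclusion-exclusion,
N(≥1) = 1783 + 1791 + 2253 − 636 − 911 − 875 + 317 = 3722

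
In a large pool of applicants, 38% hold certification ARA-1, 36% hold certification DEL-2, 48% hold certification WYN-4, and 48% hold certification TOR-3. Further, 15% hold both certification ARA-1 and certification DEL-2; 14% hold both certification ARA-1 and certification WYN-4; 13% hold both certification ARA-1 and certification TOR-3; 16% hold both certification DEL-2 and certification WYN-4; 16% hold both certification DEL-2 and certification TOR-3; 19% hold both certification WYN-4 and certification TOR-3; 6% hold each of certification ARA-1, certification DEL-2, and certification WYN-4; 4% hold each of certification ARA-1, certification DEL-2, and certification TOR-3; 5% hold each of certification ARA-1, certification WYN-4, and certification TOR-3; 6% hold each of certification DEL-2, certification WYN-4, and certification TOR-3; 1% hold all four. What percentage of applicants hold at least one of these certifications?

97%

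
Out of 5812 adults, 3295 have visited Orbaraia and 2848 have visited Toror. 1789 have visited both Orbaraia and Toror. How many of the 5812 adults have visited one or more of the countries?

By inclusion–exclusion:
|at least one| = 3295 + 2848 − 1789 = 4354

4354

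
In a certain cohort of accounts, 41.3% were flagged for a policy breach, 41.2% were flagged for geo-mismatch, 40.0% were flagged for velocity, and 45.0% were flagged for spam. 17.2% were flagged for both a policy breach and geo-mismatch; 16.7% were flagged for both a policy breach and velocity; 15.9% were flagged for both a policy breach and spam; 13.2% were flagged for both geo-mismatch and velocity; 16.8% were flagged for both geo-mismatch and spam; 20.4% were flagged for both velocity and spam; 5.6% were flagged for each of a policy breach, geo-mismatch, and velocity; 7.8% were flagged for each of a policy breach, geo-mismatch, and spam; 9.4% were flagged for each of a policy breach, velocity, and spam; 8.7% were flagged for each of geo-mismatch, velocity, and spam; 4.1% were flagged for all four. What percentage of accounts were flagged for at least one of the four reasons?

94.7%

Apply inclusion-exclusion:
P(at least one) = 41.3 + 41.2 + 40.0 + 45.0 − 17.2 − 16.7 − 15.9 − 13.2 − 16.8 − 20.4 + 5.6 + 7.8 + 9.4 + 8.7 − 4.1 = 94.7%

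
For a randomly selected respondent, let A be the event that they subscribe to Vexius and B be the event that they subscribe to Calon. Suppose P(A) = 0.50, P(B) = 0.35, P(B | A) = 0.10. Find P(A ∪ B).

0.80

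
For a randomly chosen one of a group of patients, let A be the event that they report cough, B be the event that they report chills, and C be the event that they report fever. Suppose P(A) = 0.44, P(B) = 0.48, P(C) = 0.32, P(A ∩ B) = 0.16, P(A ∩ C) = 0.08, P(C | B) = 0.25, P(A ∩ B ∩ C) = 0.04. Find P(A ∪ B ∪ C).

0.92

P(B ∩ C) = P(B)·P(C|B) = 0.48 × 0.25 = 0.12
P(A ∪ B ∪ C) = 0.44 + 0.48 + 0.32 − 0.16 − 0.08 − 0.12 + 0.04 = 0.92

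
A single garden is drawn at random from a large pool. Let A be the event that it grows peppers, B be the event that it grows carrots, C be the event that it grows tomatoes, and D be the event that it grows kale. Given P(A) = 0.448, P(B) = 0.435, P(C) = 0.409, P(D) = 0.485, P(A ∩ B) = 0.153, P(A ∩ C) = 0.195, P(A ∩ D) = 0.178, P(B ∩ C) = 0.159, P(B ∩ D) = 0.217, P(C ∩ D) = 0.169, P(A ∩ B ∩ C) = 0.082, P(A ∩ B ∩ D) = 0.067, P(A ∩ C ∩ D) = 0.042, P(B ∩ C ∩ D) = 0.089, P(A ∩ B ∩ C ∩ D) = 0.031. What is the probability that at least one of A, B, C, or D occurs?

0.955

Apply inclusion-exclusion:
P(A ∪ B ∪ C ∪ D) = 0.448 + 0.435 + 0.409 + 0.485 − 0.153 − 0.195 − 0.178 − 0.159 − 0.217 − 0.169 + 0.082 + 0.067 + 0.042 + 0.089 − 0.031 = 0.955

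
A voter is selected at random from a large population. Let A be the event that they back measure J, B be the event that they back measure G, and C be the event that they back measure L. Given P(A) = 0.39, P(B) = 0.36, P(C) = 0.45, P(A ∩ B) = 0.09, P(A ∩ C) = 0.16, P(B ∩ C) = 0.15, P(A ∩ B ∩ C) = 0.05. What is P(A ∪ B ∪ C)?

P(A ∪ B ∪ C) = 0.39 + 0.36 + 0.45 − 0.09 − 0.16 − 0.15 + 0.05 = 0.85

0.85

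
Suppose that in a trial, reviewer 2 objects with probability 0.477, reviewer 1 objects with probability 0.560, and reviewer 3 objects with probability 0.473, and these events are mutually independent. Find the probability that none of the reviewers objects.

0.12127324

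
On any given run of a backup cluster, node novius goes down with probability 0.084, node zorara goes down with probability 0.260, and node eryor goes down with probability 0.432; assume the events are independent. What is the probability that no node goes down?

0.38501312

Independence gives P(none) = ∏(1 − pᵢ).
P(none) = (1 − 0.084) × (1 − 0.260) × (1 − 0.432) = 0.916 × 0.740 × 0.568 = 0.38501312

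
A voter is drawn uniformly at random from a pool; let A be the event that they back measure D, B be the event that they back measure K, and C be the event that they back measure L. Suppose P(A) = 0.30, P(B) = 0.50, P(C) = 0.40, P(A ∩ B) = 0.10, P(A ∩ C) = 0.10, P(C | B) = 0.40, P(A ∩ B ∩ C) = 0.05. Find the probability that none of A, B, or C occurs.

P(B ∩ C) = P(B)·P(C|B) = 0.50 × 0.40 = 0.20
P(A ∪ B ∪ C) = 0.30 + 0.50 + 0.40 − 0.10 − 0.10 − 0.20 + 0.05 = 0.85
P(none) = 1 − 0.85 = 0.15

0.15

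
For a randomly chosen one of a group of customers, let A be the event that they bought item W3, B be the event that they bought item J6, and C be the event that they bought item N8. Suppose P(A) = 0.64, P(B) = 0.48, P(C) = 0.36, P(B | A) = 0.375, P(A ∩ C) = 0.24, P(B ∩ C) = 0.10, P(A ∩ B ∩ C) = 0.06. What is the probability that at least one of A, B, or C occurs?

0.96

P(A ∩ B) = P(A)·P(B|A) = 0.64 × 0.375 = 0.24
P(A ∪ B ∪ C) = 0.64 + 0.48 + 0.36 − 0.24 − 0.24 − 0.10 + 0.06 = 0.96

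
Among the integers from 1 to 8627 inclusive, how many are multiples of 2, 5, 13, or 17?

4313 + 1725 + 663 + 507 − 862 − 331 − 253 − 132 − 101 − 39 + 66 + 50 + 19 + 7 − 3 = 5629

5629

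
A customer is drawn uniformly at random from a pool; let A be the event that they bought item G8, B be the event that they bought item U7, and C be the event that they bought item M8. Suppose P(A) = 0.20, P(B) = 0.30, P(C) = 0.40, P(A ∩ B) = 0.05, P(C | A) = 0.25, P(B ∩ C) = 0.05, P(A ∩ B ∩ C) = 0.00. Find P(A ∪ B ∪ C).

0.75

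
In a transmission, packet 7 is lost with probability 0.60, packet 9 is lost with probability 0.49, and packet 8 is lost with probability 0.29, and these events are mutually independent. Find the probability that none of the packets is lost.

0.14484

P(none) = (1 − 0.60) × (1 − 0.49) × (1 − 0.29) = 0.40 × 0.51 × 0.71 = 0.14484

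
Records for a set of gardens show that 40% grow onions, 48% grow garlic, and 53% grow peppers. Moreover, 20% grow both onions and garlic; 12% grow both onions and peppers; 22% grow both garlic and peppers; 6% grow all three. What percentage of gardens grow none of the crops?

7%

By inclusion–exclusion:
P(≥1) = 40 + 48 + 53 − 20 − 12 − 22 + 6 = 93%
P(none) = 100% − 93% = 7%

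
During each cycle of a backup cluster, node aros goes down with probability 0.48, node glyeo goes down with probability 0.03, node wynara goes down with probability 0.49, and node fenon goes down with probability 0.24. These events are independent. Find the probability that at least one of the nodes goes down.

Independence gives P(none) = ∏(1 − pᵢ).
P(none) = (1 − 0.48) × (1 − 0.03) × (1 − 0.49) × (1 − 0.24) = 0.52 × 0.97 × 0.51 × 0.76 = 0.19550544
P(at least one) = 1 − 0.19550544 = 0.80449456

0.80449456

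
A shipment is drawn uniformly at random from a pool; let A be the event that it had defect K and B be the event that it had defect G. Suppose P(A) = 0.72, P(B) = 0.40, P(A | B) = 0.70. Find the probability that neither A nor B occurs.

0.16

P(A ∩ B) = P(B)·P(A|B) = 0.40 × 0.70 = 0.28
P(A ∪ B) = 0.72 + 0.40 − 0.28 = 0.84
P(none) = 1 − 0.84 = 0.16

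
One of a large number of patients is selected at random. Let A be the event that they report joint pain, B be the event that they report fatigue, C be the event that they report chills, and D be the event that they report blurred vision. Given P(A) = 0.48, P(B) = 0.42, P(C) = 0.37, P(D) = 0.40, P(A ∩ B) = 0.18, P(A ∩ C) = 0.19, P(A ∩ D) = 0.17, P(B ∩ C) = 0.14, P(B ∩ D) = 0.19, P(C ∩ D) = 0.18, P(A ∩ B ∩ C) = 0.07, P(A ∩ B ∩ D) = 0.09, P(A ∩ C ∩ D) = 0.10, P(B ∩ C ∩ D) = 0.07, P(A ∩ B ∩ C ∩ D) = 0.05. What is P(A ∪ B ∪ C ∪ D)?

By inclusion-exclusion,
P(A ∪ B ∪ C ∪ D) = 0.48 + 0.42 + 0.37 + 0.40 − 0.18 − 0.19 − 0.17 − 0.14 − 0.19 − 0.18 + 0.07 + 0.09 + 0.10 + 0.07 − 0.05 = 0.90

0.90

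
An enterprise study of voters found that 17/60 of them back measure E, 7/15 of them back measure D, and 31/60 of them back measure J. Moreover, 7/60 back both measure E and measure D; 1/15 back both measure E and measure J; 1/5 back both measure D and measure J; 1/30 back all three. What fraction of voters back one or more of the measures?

11/12

Using inclusion–exclusion:
P(union) = 17/60 + 7/15 + 31/60 − 7/60 − 1/15 − 1/5 + 1/30 = 11/12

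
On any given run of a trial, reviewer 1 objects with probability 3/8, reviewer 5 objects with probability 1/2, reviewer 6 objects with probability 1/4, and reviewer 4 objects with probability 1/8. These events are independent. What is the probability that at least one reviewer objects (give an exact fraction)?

P(none) = (1 − 3/8) × (1 − 1/2) × (1 − 1/4) × (1 − 1/8) = 5/8 × 1/2 × 3/4 × 7/8 = 105/512
P(at least one) = 1 − 105/512 = 407/512

407/512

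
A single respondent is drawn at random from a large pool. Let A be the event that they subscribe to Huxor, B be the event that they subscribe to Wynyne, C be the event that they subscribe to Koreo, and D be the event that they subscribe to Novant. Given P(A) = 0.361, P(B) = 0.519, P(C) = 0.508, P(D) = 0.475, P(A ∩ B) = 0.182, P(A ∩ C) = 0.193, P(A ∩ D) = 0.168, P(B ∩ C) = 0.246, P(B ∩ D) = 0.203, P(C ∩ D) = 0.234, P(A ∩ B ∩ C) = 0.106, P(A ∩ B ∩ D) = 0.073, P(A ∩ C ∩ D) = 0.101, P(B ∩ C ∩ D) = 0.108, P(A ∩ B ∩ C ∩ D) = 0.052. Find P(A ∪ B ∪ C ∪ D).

0.973

P(A ∪ B ∪ C ∪ D) = 0.361 + 0.519 + 0.508 + 0.475 − 0.182 − 0.193 − 0.168 − 0.246 − 0.203 − 0.234 + 0.106 + 0.073 + 0.101 + 0.108 − 0.052 = 0.973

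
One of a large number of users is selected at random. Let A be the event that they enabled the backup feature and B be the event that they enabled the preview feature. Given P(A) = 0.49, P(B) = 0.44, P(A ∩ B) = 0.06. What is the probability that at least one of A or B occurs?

0.87

By inclusion–exclusion:
P(A ∪ B) = 0.49 + 0.44 − 0.06 = 0.87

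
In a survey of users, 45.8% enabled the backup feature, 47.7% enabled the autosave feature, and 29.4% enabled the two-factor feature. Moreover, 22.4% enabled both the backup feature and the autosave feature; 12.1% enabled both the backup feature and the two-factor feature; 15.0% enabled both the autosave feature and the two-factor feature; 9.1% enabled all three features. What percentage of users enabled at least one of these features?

82.5%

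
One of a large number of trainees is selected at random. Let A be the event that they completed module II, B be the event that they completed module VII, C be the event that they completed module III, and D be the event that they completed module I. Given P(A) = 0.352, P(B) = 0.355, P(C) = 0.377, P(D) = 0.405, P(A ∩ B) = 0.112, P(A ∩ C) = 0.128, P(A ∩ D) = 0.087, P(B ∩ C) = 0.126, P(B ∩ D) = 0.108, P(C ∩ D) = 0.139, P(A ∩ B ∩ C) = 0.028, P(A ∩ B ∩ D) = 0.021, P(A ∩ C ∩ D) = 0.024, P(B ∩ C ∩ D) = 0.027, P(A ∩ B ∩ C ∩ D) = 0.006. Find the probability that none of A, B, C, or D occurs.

0.117

P(A ∪ B ∪ C ∪ D) = 0.352 + 0.355 + 0.377 + 0.405 − 0.112 − 0.128 − 0.087 − 0.126 − 0.108 − 0.139 + 0.028 + 0.021 + 0.024 + 0.027 − 0.006 = 0.883
P(none) = 1 − 0.883 = 0.117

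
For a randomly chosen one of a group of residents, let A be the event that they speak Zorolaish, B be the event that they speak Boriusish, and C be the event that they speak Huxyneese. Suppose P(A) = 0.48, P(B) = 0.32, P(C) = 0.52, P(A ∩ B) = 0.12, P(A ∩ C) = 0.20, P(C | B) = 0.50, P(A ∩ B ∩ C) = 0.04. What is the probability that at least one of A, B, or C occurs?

0.88

P(B ∩ C) = P(B)·P(C|B) = 0.32 × 0.50 = 0.16
Apply inclusion-exclusion:
P(A ∪ B ∪ C) = 0.48 + 0.32 + 0.52 − 0.12 − 0.20 − 0.16 + 0.04 = 0.88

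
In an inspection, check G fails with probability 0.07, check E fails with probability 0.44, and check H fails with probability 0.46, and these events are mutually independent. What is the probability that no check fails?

P(none) = (1 − 0.07) × (1 − 0.44) × (1 − 0.46) = 0.93 × 0.56 × 0.54 = 0.281232

0.281232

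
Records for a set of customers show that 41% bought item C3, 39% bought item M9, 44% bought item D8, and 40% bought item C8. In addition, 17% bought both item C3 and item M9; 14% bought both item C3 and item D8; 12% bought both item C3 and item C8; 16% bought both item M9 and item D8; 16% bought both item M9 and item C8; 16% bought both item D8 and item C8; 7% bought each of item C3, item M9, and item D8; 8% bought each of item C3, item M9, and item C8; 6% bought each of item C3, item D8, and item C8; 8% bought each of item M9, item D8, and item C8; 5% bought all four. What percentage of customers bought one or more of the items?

97%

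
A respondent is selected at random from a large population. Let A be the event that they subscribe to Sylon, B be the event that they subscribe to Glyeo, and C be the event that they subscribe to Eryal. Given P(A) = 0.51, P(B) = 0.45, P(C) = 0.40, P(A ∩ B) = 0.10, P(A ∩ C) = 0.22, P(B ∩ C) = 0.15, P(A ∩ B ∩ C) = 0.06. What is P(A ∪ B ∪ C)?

P(A ∪ B ∪ C) = 0.51 + 0.45 + 0.40 − 0.10 − 0.22 − 0.15 + 0.06 = 0.95

0.95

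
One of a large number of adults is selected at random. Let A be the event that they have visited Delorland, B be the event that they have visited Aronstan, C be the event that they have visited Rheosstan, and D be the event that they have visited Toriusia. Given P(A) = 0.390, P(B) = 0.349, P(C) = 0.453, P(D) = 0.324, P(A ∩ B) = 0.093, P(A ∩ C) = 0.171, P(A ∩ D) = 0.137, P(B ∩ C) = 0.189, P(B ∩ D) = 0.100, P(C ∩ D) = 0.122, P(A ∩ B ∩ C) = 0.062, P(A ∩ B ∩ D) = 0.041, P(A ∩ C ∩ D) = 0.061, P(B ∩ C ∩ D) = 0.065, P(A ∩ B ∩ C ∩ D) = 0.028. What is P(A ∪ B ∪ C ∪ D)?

P(A ∪ B ∪ C ∪ D) = 0.390 + 0.349 + 0.453 + 0.324 − 0.093 − 0.171 − 0.137 − 0.189 − 0.100 − 0.122 + 0.062 + 0.041 + 0.061 + 0.065 − 0.028 = 0.905

0.905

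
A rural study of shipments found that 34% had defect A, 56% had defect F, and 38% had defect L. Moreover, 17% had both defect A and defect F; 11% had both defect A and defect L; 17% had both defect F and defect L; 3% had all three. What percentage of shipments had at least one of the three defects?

86%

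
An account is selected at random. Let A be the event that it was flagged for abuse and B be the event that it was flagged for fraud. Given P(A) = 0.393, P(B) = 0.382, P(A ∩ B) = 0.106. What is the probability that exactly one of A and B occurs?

Using the inclusion–exclusion count for exactly one event:
P(exactly one) = 0.393 + 0.382 − 2·0.106 = 0.563

0.563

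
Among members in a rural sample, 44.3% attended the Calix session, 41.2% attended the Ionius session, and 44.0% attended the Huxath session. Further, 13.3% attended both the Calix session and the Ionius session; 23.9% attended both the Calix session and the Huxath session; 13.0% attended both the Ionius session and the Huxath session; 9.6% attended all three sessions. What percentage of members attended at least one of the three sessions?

88.9%

P(at least one) = 44.3 + 41.2 + 44.0 − 13.3 − 23.9 − 13.0 + 9.6 = 88.9%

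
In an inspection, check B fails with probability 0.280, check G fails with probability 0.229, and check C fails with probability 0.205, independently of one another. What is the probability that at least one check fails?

Since the events are independent, P(none) is the product of the individual non-occurrence probabilities.
P(none) = (1 − 0.280) × (1 − 0.229) × (1 − 0.205) = 0.720 × 0.771 × 0.795 = 0.4413204
P(at least one) = 1 − 0.4413204 = 0.5586796

0.5586796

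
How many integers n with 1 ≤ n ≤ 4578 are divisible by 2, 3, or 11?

3191

2289 + 1526 + 416 − 763 − 208 − 138 + 69 = 3191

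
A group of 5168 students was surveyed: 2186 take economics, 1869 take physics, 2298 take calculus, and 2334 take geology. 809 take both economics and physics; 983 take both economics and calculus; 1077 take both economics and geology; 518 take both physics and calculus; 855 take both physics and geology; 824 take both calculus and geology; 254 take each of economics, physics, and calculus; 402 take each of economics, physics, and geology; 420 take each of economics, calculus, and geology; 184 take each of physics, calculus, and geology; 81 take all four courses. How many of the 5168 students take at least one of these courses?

By inclusion-exclusion,
|union| = 2186 + 1869 + 2298 + 2334 − 809 − 983 − 1077 − 518 − 855 − 824 + 254 + 402 + 420 + 184 − 81 = 4800

4800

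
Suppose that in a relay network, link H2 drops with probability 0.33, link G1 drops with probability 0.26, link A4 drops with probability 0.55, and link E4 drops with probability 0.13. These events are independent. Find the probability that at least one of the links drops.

Independence gives P(none) = ∏(1 − pᵢ).
P(none) = (1 − 0.33) × (1 − 0.26) × (1 − 0.55) × (1 − 0.13) = 0.67 × 0.74 × 0.45 × 0.87 = 0.1941057
P(at least one) = 1 − 0.1941057 = 0.8058943

0.8058943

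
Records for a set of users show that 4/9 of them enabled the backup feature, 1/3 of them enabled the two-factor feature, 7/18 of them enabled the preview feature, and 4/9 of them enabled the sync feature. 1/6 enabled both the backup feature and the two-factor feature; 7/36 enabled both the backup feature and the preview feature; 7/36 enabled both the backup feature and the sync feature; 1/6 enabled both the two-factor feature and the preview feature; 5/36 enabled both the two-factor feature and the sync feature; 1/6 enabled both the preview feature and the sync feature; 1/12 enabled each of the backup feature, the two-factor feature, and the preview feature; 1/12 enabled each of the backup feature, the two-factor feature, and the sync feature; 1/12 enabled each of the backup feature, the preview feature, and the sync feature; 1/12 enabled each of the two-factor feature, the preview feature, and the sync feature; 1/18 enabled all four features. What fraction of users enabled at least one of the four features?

31/36

Apply inclusion-exclusion:
P(at least one) = 4/9 + 1/3 + 7/18 + 4/9 − 1/6 − 7/36 − 7/36 − 1/6 − 5/36 − 1/6 + 1/12 + 1/12 + 1/12 + 1/12 − 1/18 = 31/36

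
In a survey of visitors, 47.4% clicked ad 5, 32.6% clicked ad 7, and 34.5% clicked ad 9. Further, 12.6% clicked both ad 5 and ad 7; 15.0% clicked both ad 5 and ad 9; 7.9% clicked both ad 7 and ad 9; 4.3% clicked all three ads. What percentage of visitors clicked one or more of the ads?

83.3%

Inclusion–exclusion gives
P(at least one) = 47.4 + 32.6 + 34.5 − 12.6 − 15.0 − 7.9 + 4.3 = 83.3%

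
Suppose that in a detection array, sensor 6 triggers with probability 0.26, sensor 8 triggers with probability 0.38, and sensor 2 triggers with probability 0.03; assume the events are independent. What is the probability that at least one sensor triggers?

P(none) = (1 − 0.26) × (1 − 0.38) × (1 − 0.03) = 0.74 × 0.62 × 0.97 = 0.445036
P(at least one) = 1 − 0.445036 = 0.554964

0.554964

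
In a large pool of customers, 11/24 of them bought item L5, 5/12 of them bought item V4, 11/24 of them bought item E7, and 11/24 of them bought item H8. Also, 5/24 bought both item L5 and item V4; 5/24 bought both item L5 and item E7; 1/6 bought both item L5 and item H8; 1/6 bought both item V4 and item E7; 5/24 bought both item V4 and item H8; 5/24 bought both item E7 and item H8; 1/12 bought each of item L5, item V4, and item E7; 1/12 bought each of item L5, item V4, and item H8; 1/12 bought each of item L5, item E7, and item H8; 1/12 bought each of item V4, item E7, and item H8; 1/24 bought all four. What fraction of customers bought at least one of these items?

11/12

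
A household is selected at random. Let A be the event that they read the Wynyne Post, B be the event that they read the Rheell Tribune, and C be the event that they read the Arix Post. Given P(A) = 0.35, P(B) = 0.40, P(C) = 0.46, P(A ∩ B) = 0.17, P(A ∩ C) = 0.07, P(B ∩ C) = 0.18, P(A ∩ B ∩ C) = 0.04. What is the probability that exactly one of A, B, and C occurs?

By inclusion–exclusion (exactly-one form):
P(exactly one) = 0.35 + 0.40 + 0.46 − 2·0.17 − 2·0.07 − 2·0.18 + 3·0.04 = 0.49

0.49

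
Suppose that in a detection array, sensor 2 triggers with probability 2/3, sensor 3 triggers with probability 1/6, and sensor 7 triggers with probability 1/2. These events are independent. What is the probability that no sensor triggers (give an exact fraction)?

Since the events are independent, P(none) is the product of the individual non-occurrence probabilities.
P(none) = (1 − 2/3) × (1 − 1/6) × (1 − 1/2) = 1/3 × 5/6 × 1/2 = 5/36

5/36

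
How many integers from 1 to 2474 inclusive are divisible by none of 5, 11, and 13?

494 + 224 + 190 − 44 − 38 − 17 + 3 = 812
2474 − 812 = 1662

1662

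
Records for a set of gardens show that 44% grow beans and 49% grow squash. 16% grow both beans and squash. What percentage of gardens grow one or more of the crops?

P(≥1) = 44 + 49 − 16 = 77%

77%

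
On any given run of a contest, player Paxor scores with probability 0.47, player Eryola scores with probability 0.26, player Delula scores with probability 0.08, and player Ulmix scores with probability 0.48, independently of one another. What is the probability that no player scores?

Independence gives P(none) = ∏(1 − pᵢ).
P(none) = (1 − 0.47) × (1 − 0.26) × (1 − 0.08) × (1 − 0.48) = 0.53 × 0.74 × 0.92 × 0.52 = 0.18762848

0.18762848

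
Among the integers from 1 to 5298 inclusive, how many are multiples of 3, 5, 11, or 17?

2880

Using inclusion–exclusion:
floor(5298/3) + floor(5298/5) + floor(5298/11) + floor(5298/17) − floor(5298/15) − floor(5298/33) − floor(5298/51) − floor(5298/55) − floor(5298/85) − floor(5298/187) + floor(5298/165) + floor(5298/255) + floor(5298/561) + floor(5298/935) − floor(5298/2805) = 1766 + 1059 + 481 + 311 − 353 − 160 − 103 − 96 − 62 − 28 + 32 + 20 + 9 + 5 − 1 = 2880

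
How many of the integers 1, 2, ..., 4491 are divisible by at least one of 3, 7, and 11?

Apply inclusion-exclusion:
floor(4491/3) + floor(4491/7) + floor(4491/11) − floor(4491/21) − floor(4491/33) − floor(4491/77) + floor(4491/231) = 1497 + 641 + 408 − 213 − 136 − 58 + 19 = 2158

2158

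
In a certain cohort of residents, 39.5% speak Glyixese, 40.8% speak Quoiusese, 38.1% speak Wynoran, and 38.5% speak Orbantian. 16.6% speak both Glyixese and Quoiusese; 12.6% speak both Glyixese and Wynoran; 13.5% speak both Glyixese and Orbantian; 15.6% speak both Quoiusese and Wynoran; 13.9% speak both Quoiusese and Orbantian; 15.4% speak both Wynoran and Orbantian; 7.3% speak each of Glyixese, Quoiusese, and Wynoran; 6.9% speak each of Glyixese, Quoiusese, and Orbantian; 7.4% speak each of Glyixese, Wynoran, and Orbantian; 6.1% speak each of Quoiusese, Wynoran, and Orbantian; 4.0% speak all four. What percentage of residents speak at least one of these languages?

Using inclusion–exclusion:
P(≥1) = 39.5 + 40.8 + 38.1 + 38.5 − 16.6 − 12.6 − 13.5 − 15.6 − 13.9 − 15.4 + 7.3 + 6.9 + 7.4 + 6.1 − 4.0 = 93.0%

93.0%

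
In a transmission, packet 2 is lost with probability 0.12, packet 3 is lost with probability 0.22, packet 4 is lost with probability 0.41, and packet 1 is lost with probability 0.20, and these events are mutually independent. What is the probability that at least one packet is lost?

Independence gives P(none) = ∏(1 − pᵢ).
P(none) = (1 − 0.12) × (1 − 0.22) × (1 − 0.41) × (1 − 0.20) = 0.88 × 0.78 × 0.59 × 0.80 = 0.3239808
P(at least one) = 1 − 0.3239808 = 0.6760192

0.6760192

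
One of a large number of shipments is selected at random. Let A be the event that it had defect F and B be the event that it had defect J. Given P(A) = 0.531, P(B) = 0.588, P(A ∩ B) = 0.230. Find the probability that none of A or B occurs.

0.111

P(A ∪ B) = 0.531 + 0.588 − 0.230 = 0.889
P(none) = 1 − 0.889 = 0.111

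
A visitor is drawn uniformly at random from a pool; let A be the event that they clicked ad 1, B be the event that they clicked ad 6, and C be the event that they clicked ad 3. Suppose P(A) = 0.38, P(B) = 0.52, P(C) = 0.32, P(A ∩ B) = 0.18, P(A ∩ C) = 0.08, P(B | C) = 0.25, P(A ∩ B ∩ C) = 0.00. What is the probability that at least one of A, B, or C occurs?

P(B ∩ C) = P(C)·P(B|C) = 0.32 × 0.25 = 0.08
P(A ∪ B ∪ C) = 0.38 + 0.52 + 0.32 − 0.18 − 0.08 − 0.08 + 0.00 = 0.88

0.88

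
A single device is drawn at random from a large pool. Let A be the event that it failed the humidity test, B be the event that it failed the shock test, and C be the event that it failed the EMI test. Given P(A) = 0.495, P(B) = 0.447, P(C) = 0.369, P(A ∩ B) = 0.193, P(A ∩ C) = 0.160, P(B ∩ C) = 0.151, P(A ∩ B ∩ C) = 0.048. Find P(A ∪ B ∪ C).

0.855

Inclusion–exclusion gives
P(A ∪ B ∪ C) = 0.495 + 0.447 + 0.369 − 0.193 − 0.160 − 0.151 + 0.048 = 0.855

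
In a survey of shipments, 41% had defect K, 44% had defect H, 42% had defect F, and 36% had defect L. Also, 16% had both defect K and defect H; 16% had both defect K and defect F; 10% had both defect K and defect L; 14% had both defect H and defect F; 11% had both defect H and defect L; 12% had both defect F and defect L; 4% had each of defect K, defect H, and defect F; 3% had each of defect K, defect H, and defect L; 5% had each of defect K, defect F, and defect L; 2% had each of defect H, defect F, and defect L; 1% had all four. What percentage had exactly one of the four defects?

43%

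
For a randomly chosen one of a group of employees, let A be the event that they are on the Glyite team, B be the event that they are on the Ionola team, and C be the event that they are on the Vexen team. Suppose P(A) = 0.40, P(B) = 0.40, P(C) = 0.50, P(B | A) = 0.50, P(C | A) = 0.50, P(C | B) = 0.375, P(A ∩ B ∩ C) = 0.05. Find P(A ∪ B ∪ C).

P(A ∩ B) = P(A)·P(B|A) = 0.40 × 0.50 = 0.20
P(A ∩ C) = P(A)·P(C|A) = 0.40 × 0.50 = 0.20
P(B ∩ C) = P(B)·P(C|B) = 0.40 × 0.375 = 0.15
P(A ∪ B ∪ C) = 0.40 + 0.40 + 0.50 − 0.20 − 0.20 − 0.15 + 0.05 = 0.80

0.80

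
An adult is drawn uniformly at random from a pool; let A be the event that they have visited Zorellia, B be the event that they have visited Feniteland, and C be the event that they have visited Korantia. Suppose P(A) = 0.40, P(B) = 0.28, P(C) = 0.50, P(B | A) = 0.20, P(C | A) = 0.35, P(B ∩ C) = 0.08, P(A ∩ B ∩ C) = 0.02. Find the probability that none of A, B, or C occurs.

P(A ∩ B) = P(A)·P(B|A) = 0.40 × 0.20 = 0.08
P(A ∩ C) = P(A)·P(C|A) = 0.40 × 0.35 = 0.14
By inclusion–exclusion:
P(A ∪ B ∪ C) = 0.40 + 0.28 + 0.50 − 0.08 − 0.14 − 0.08 + 0.02 = 0.90
P(none) = 1 − 0.90 = 0.10

0.10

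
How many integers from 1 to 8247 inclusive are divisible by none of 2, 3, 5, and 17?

2070

floor(8247/2) + floor(8247/3) + floor(8247/5) + floor(8247/17) − floor(8247/6) − floor(8247/10) − floor(8247/34) − floor(8247/15) − floor(8247/51) − floor(8247/85) + floor(8247/30) + floor(8247/102) + floor(8247/170) + floor(8247/255) − floor(8247/510) = 4123 + 2749 + 1649 + 485 − 1374 − 824 − 242 − 549 − 161 − 97 + 274 + 80 + 48 + 32 − 16 = 6177
8247 − 6177 = 2070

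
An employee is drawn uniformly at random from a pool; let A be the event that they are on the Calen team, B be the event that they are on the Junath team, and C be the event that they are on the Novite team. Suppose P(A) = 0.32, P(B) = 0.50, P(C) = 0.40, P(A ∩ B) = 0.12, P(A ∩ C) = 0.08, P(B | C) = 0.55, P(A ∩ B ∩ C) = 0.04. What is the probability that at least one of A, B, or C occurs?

P(B ∩ C) = P(C)·P(B|C) = 0.40 × 0.55 = 0.22
P(A ∪ B ∪ C) = 0.32 + 0.50 + 0.40 − 0.12 − 0.08 − 0.22 + 0.04 = 0.84

0.84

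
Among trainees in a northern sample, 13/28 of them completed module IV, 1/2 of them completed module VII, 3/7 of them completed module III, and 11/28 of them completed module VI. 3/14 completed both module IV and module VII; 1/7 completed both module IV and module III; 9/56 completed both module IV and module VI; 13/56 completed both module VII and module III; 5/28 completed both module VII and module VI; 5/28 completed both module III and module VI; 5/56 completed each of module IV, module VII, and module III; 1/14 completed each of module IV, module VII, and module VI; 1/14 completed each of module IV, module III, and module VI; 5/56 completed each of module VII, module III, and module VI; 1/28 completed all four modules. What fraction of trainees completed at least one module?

Apply inclusion-exclusion:
P(union) = 13/28 + 1/2 + 3/7 + 11/28 − 3/14 − 1/7 − 9/56 − 13/56 − 5/28 − 5/28 + 5/56 + 1/14 + 1/14 + 5/56 − 1/28 = 27/28

27/28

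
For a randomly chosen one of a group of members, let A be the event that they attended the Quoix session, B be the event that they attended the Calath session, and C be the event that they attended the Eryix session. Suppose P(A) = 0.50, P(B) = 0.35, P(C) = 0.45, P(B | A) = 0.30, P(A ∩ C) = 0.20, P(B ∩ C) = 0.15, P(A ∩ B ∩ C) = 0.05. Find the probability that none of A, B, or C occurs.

P(A ∩ B) = P(A)·P(B|A) = 0.50 × 0.30 = 0.15
Inclusion–exclusion gives
P(A ∪ B ∪ C) = 0.50 + 0.35 + 0.45 − 0.15 − 0.20 − 0.15 + 0.05 = 0.85
P(none) = 1 − 0.85 = 0.15

0.15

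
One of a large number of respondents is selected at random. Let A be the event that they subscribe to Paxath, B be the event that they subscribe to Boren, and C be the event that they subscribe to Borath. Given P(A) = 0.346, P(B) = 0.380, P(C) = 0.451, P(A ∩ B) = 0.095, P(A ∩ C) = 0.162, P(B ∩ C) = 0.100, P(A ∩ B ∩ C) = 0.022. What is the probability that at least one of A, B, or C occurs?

0.842

P(A ∪ B ∪ C) = 0.346 + 0.380 + 0.451 − 0.095 − 0.162 − 0.100 + 0.022 = 0.842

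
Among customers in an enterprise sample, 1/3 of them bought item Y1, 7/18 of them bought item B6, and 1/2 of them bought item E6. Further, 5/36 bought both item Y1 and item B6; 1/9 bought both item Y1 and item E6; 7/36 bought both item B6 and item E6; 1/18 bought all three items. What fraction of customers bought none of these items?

1/6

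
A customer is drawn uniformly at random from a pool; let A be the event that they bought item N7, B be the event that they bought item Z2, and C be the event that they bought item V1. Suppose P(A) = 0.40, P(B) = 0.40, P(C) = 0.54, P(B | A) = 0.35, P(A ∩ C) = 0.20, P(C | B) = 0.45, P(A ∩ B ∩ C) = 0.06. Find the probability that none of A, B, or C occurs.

0.12

P(A ∩ B) = P(A)·P(B|A) = 0.40 × 0.35 = 0.14
P(B ∩ C) = P(B)·P(C|B) = 0.40 × 0.45 = 0.18
Inclusion–exclusion gives
P(A ∪ B ∪ C) = 0.40 + 0.40 + 0.54 − 0.14 − 0.20 − 0.18 + 0.06 = 0.88
P(none) = 1 − 0.88 = 0.12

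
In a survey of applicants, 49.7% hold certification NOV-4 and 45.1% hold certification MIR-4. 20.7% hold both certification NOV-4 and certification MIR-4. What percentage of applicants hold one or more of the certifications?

P(at least one) = 49.7 + 45.1 − 20.7 = 74.1%

74.1%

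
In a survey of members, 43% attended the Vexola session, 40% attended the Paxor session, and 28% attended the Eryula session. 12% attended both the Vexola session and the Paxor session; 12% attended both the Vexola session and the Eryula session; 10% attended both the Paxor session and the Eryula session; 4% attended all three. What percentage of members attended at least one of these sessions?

P(at least one) = 43 + 40 + 28 − 12 − 12 − 10 + 4 = 81%

81%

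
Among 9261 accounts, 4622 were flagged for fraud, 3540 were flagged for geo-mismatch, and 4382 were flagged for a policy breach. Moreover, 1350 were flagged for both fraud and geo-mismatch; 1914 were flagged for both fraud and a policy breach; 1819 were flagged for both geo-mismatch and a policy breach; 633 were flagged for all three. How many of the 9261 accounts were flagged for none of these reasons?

1167

Inclusion–exclusion gives
N(≥1) = 4622 + 3540 + 4382 − 1350 − 1914 − 1819 + 633 = 8094
None: 9261 − 8094 = 1167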